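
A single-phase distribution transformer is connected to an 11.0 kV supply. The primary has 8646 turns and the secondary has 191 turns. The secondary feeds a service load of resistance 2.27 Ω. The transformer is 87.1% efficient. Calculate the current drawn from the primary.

V_s = 11000 × 191/8646 = 243.00 V.
I_s = V_s/R = 243.00/2.27 = 107.05 A.
P_out = V_s I_s = 243.00 × 107.05 = 26013 W.
P_in = P_out/η = 26013/0.871 = 29866 W.
I_p = P_in/V_p = 29866/11000 = 2.72 A.

I_p ≈ 2.72 A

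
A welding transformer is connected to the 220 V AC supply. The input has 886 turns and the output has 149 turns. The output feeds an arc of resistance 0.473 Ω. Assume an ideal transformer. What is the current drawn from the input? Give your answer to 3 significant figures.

V_out = V_in × N_out/N_in = 220 × 149/886 = 36.998 V.
I_out = V_out/R = 36.998/0.473 = 78.219 A.
For an ideal transformer I_in N_in = I_out N_out, so I_in = 78.219 × 149/886 = 13.2 A.

I_in ≈ 13.2 A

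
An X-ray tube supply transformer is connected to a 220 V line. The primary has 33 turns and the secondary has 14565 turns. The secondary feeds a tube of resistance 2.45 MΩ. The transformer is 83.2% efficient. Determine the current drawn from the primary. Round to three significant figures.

I_p ≈ 21.0 A

V_s = 220 × 14565/33 = 97100 V.
I_s = V_s/R = 97100/(2.45×10^6) = 0.039633 A.
P_out = V_s I_s = 97100 × 0.039633 = 3848.3 W.
P_in = P_out/η = 3848.3/0.832 = 4625.4 W.
I_p = P_in/V_p = 4625.4/220 = 21.0 A.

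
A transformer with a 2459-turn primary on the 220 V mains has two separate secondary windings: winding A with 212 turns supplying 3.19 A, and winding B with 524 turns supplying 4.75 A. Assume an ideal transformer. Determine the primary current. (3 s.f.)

I_p ≈ 1.29 A

V_A = 220 × 212/2459 = 18.967 V; V_B = 220 × 524/2459 = 46.881 V.
P_out = V_A I_A + V_B I_B = 18.967×3.19 + 46.881×4.75 = 60.505 + 222.68 = 283.19 W.
Ideal ⇒ P_in = P_out, so I_p = P_out/V_p = 283.19/220 = 1.29 A.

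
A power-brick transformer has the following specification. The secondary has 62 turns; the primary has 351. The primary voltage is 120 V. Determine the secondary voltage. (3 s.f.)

V_s ≈ 21.2 V

V_s/V_p = N_s/N_p, so V_s = 120 × 62/351 = 21.2 V.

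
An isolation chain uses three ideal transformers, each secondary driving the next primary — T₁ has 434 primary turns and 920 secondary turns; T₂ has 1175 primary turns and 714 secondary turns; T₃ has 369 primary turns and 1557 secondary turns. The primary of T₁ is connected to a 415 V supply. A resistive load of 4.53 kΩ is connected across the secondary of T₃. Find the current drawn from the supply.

After T₁: V = 415.00 × 920/434 = 879.72 V.
After T₂: V = 879.72 × 714/1175 = 534.57 V.
After T₃: V = 534.57 × 1557/369 = 2255.6 V.
I_load = 2255.6/4530 = 0.49793 A, so P_out = 2255.6 × 0.49793 = 1123.2 W.
All ideal ⇒ P_in = P_out, so I_supply = 1123.2/415 = 2.71 A.

I_supply ≈ 2.71 A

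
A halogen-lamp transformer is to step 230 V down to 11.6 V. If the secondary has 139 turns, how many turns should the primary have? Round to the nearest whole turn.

N_p = 2756 turns

N_p/N_s = V_p/V_s, so N_p = 139 × 230/11.6 = 2756.0 ≈ 2756 turns.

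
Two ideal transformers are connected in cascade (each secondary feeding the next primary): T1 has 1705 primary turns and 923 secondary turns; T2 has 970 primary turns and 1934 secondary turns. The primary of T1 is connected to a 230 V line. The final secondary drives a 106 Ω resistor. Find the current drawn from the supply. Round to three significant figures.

After T1: V = 230.00 × 923/1705 = 124.51 V.
After T2: V = 124.51 × 1934/970 = 248.25 V.
I_load = 248.25/106 = 2.3420 A, so P_out = 248.25 × 2.3420 = 581.40 W.
All ideal ⇒ P_in = P_out, so I_supply = 581.40/230 = 2.53 A.

I_supply ≈ 2.53 A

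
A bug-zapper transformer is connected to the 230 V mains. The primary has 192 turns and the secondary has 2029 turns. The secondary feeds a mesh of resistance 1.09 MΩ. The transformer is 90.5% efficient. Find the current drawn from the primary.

I_p ≈ 0.0260 A

V_s = 230 × 2029/192 = 2430.6 V.
I_s = V_s/R = 2430.6/(1.09×10^6) = 0.0022299 A.
P_out = V_s I_s = 2430.6 × 0.0022299 = 5.4199 W.
P_in = P_out/η = 5.4199/0.905 = 5.9888 W.
I_p = P_in/V_p = 5.9888/230 = 0.0260 A.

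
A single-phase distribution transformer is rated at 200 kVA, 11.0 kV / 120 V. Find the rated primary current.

I_p ≈ 18.2 A

I_p = S/V_p = 200000/11000 = 18.2 A.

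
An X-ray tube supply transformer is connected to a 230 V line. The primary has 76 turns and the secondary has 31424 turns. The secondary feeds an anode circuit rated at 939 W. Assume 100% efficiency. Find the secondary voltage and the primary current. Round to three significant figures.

V_s ≈ 95100 V, I_p ≈ 4.08 A

V_s = V_p × N_s/N_p = 230 × 31424/76 = 95099 V.
I_s = P/V_s = 939/95099 = 0.0098739 A.
I_p = I_s × N_s/N_p = 0.0098739 × 31424/76 = 4.08 A.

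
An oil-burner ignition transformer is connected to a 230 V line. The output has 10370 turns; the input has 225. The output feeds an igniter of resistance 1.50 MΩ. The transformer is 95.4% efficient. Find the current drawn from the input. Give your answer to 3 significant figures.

I_in ≈ 0.341 A

V_out = 230 × 10370/225 = 10600 V.
I_out = V_out/R = 10600/(1.50×10^6) = 0.0070670 A.
P_out = V_out I_out = 10600 × 0.0070670 = 74.913 W.
P_in = P_out/η = 74.913/0.954 = 78.525 W.
I_in = P_in/V_in = 78.525/230 = 0.341 A.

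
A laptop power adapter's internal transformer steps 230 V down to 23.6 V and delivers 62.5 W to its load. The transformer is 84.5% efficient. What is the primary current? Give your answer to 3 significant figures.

I_p ≈ 0.322 A

P_in = P_out/η = 62.5/0.845 = 73.964 W.
I_p = P_in/V_p = 73.964/230 = 0.322 A.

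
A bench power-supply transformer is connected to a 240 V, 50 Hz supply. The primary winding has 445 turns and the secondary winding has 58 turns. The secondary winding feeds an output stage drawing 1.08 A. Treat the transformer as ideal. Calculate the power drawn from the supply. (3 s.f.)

I_p = I_s × N_s/N_p = 1.08 × 58/445 = 0.14076 A.
P = V_p I_p = 240 × 0.14076 = 33.8 W.

P ≈ 33.8 W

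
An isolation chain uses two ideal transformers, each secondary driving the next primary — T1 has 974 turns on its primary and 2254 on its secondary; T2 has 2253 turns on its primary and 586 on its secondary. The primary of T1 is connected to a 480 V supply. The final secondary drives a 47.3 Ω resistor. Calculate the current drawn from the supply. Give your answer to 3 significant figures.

Secondary of T1: V = 480.00 × 2254/974 = 1110.8 V.
Secondary of T2: V = 1110.8 × 586/2253 = 288.92 V.
I_load = 288.92/47.3 = 6.1082 A, so P_out = 288.92 × 6.1082 = 1764.8 W.
All ideal ⇒ P_in = P_out, so I_supply = 1764.8/480 = 3.68 A.

I_supply ≈ 3.68 A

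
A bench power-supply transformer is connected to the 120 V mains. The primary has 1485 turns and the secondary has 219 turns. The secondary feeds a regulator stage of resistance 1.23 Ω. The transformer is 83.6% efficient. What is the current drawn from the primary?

V_s = 120 × 219/1485 = 17.697 V.
I_s = V_s/R = 17.697/1.23 = 14.388 A.
P_out = V_s I_s = 17.697 × 14.388 = 254.62 W.
P_in = P_out/η = 254.62/0.836 = 304.57 W.
I_p = P_in/V_p = 304.57/120 = 2.54 A.

I_p ≈ 2.54 A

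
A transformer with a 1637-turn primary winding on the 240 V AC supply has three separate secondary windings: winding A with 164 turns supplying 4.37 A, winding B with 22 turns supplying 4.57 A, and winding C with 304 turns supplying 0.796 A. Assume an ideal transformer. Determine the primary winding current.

V_A = 240 × 164/1637 = 24.044 V; V_B = 240 × 22/1637 = 3.2254 V; V_C = 240 × 304/1637 = 44.569 V.
P_out = V_A I_A + V_B I_B + V_C I_C = 24.044×4.37 + 3.2254×4.57 + 44.569×0.796 = 105.07 + 14.740 + 35.477 = 155.29 W.
Ideal ⇒ P_in = P_out, so I_p = P_out/V_p = 155.29/240 = 0.647 A.

I_p ≈ 0.647 A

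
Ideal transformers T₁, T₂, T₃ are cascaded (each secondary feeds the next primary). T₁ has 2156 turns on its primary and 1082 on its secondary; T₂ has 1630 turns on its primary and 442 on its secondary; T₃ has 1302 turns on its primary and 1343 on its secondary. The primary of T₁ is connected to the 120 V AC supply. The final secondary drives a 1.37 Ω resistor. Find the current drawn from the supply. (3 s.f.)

I_supply ≈ 1.73 A

After T₁: V = 120.00 × 1082/2156 = 60.223 V.
After T₂: V = 60.223 × 442/1630 = 16.330 V.
After T₃: V = 16.330 × 1343/1302 = 16.845 V.
I_load = 16.845/1.37 = 12.295 A, so P_out = 16.845 × 12.295 = 207.11 W.
All ideal ⇒ P_in = P_out, so I_supply = 207.11/120 = 1.73 A.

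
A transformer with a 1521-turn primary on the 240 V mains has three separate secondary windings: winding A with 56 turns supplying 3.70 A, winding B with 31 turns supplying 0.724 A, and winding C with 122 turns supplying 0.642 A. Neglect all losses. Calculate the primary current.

I_p ≈ 0.202 A

V_A = 240 × 56/1521 = 8.8363 V; V_B = 240 × 31/1521 = 4.8915 V; V_C = 240 × 122/1521 = 19.250 V.
P_out = V_A I_A + V_B I_B + V_C I_C = 8.8363×3.70 + 4.8915×0.724 + 19.250×0.642 = 32.694 + 3.5415 + 12.359 = 48.595 W.
Ideal ⇒ P_in = P_out, so I_p = P_out/V_p = 48.595/240 = 0.202 A.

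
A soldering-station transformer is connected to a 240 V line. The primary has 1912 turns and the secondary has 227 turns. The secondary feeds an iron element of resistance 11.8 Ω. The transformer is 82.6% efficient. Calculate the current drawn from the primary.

I_p ≈ 0.347 A

V_s = 240 × 227/1912 = 28.494 V.
I_s = V_s/R = 28.494/11.8 = 2.4147 A.
P_out = V_s I_s = 28.494 × 2.4147 = 68.804 W.
P_in = P_out/η = 68.804/0.826 = 83.298 W.
I_p = P_in/V_p = 83.298/240 = 0.347 A.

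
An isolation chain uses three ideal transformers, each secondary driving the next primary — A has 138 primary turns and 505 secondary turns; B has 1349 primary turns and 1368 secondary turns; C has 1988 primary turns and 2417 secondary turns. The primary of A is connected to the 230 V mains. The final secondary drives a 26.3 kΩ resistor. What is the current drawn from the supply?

Secondary of A: V = 230.00 × 505/138 = 841.67 V.
Secondary of B: V = 841.67 × 1368/1349 = 853.52 V.
Secondary of C: V = 853.52 × 2417/1988 = 1037.7 V.
I_load = 1037.7/26300 = 0.039457 A, so P_out = 1037.7 × 0.039457 = 40.944 W.
All ideal ⇒ P_in = P_out, so I_supply = 40.944/230 = 0.178 A.

I_supply ≈ 0.178 A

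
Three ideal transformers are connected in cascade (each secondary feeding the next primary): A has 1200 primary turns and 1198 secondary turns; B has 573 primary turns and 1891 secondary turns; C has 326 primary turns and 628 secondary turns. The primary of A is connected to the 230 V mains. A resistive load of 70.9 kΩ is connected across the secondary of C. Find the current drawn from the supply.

After A: V = 230.00 × 1198/1200 = 229.62 V.
After B: V = 229.62 × 1891/573 = 757.78 V.
After C: V = 757.78 × 628/326 = 1459.8 V.
I_load = 1459.8/70900 = 0.020589 A, so P_out = 1459.8 × 0.020589 = 30.055 W.
All ideal ⇒ P_in = P_out, so I_supply = 30.055/230 = 0.131 A.

I_supply ≈ 0.131 A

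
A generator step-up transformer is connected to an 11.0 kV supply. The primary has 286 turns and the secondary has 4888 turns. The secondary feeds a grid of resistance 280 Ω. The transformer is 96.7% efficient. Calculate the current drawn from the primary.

V_s = 11000 × 4888/286 = 188000 V.
I_s = V_s/R = 188000/280 = 671.43 A.
P_out = V_s I_s = 188000 × 671.43 = 1.2623×10^8 W.
P_in = P_out/η = 1.2623×10^8/0.967 = 1.3054×10^8 W.
I_p = P_in/V_p = 1.3054×10^8/11000 = 11900 A.

I_p ≈ 11900 A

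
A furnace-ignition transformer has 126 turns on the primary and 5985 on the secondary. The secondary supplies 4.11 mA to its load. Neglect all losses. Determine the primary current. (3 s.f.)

I_p ≈ 0.195 A

For an ideal transformer I_p/I_s = N_s/N_p, so I_p = 0.00411 × 5985/126 = 0.195 A.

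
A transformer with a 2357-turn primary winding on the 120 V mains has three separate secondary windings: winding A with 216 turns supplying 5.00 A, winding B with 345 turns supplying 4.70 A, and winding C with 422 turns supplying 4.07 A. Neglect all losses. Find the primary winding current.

I_p ≈ 1.87 A

V_A = 120 × 216/2357 = 10.997 V; V_B = 120 × 345/2357 = 17.565 V; V_C = 120 × 422/2357 = 21.485 V.
P_out = V_A I_A + V_B I_B + V_C I_C = 10.997×5.00 + 17.565×4.70 + 21.485×4.07 = 54.985 + 82.554 + 87.444 = 224.98 W.
Ideal ⇒ P_in = P_out, so I_p = P_out/V_p = 224.98/120 = 1.87 A.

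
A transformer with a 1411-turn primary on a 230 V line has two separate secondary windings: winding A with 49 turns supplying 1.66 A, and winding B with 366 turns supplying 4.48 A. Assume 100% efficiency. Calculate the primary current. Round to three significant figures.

I_p ≈ 1.22 A

V_A = 230 × 49/1411 = 7.9872 V; V_B = 230 × 366/1411 = 59.660 V.
P_out = V_A I_A + V_B I_B = 7.9872×1.66 + 59.660×4.48 = 13.259 + 267.28 = 280.53 W.
Ideal ⇒ P_in = P_out, so I_p = P_out/V_p = 280.53/230 = 1.22 A.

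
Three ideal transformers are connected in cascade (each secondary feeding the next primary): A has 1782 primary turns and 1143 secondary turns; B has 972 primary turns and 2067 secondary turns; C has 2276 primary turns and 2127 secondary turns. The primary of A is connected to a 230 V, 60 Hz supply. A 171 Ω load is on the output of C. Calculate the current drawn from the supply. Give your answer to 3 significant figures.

I_supply ≈ 2.19 A

Secondary of A: V = 230.00 × 1143/1782 = 147.53 V.
Secondary of B: V = 147.53 × 2067/972 = 313.72 V.
Secondary of C: V = 313.72 × 2127/2276 = 293.18 V.
I_load = 293.18/171 = 1.7145 A, so P_out = 293.18 × 1.7145 = 502.66 W.
All ideal ⇒ P_in = P_out, so I_supply = 502.66/230 = 2.19 A.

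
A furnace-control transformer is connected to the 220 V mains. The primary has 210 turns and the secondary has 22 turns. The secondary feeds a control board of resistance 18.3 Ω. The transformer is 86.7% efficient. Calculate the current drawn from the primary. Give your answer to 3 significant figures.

V_s = 220 × 22/210 = 23.048 V.
I_s = V_s/R = 23.048/18.3 = 1.2594 A.
P_out = V_s I_s = 23.048 × 1.2594 = 29.027 W.
P_in = P_out/η = 29.027/0.867 = 33.480 W.
I_p = P_in/V_p = 33.480/220 = 0.152 A.

I_p ≈ 0.152 A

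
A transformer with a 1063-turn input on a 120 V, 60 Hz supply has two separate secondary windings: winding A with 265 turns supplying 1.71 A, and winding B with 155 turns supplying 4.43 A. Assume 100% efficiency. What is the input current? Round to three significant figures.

V_A = 120 × 265/1063 = 29.915 V; V_B = 120 × 155/1063 = 17.498 V.
P_out = V_A I_A + V_B I_B = 29.915×1.71 + 17.498×4.43 = 51.155 + 77.515 = 128.67 W.
Ideal ⇒ P_in = P_out, so I_in = P_out/V_in = 128.67/120 = 1.07 A.

I_in ≈ 1.07 A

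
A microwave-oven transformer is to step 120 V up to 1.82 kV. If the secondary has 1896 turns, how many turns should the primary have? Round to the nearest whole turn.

N_p = 125 turns

N_p/N_s = V_p/V_s, so N_p = 1896 × 120/1820 = 125.0 ≈ 125 turns.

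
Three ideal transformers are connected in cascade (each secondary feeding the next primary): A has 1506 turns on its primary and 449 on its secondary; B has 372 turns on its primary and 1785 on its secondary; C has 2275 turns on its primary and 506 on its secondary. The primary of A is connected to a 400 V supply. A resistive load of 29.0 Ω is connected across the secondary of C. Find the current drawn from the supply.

I_supply ≈ 1.40 A

Secondary of A: V = 400.00 × 449/1506 = 119.26 V.
Secondary of B: V = 119.26 × 1785/372 = 572.24 V.
Secondary of C: V = 572.24 × 506/2275 = 127.28 V.
I_load = 127.28/29.0 = 4.3888 A, so P_out = 127.28 × 4.3888 = 558.59 W.
All ideal ⇒ P_in = P_out, so I_supply = 558.59/400 = 1.40 A.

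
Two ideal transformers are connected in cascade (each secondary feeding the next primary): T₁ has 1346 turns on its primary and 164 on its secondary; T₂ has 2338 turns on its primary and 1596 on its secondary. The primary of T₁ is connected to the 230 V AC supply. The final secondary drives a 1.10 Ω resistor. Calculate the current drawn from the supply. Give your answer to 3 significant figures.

I_supply ≈ 1.45 A

Secondary of T₁: V = 230.00 × 164/1346 = 28.024 V.
Secondary of T₂: V = 28.024 × 1596/2338 = 19.130 V.
I_load = 19.130/1.10 = 17.391 A, so P_out = 19.130 × 17.391 = 332.69 W.
All ideal ⇒ P_in = P_out, so I_supply = 332.69/230 = 1.45 A.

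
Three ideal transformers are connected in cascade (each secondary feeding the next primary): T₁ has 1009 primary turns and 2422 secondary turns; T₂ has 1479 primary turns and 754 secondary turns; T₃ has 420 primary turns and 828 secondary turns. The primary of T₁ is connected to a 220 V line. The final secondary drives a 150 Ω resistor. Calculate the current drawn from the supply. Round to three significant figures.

After T₁: V = 220.00 × 2422/1009 = 528.09 V.
After T₂: V = 528.09 × 754/1479 = 269.22 V.
After T₃: V = 269.22 × 828/420 = 530.75 V.
I_load = 530.75/150 = 3.5383 A, so P_out = 530.75 × 3.5383 = 1878.0 W.
All ideal ⇒ P_in = P_out, so I_supply = 1878.0/220 = 8.54 A.

I_supply ≈ 8.54 A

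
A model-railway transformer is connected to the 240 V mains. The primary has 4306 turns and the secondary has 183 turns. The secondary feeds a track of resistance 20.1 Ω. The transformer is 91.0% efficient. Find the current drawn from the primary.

I_p ≈ 0.0237 A

V_s = 240 × 183/4306 = 10.200 V.
I_s = V_s/R = 10.200/20.1 = 0.50745 A.
P_out = V_s I_s = 10.200 × 0.50745 = 5.1758 W.
P_in = P_out/η = 5.1758/0.910 = 5.6877 W.
I_p = P_in/V_p = 5.6877/240 = 0.0237 A.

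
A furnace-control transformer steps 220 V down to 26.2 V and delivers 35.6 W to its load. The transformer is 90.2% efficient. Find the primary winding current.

P_in = P_out/η = 35.6/0.902 = 39.468 W.
I_p = P_in/V_p = 39.468/220 = 0.179 A.

I_p ≈ 0.179 A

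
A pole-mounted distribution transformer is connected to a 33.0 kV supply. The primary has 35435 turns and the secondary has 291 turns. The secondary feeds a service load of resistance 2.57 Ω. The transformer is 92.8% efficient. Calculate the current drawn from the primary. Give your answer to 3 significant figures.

I_p ≈ 0.933 A

V_s = 33000 × 291/35435 = 271.00 V.
I_s = V_s/R = 271.00/2.57 = 105.45 A.
P_out = V_s I_s = 271.00 × 105.45 = 28577 W.
P_in = P_out/η = 28577/0.928 = 30794 W.
I_p = P_in/V_p = 30794/33000 = 0.933 A.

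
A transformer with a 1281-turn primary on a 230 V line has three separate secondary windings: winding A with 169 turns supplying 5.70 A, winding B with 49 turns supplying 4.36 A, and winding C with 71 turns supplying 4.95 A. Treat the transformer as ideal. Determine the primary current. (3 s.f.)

V_A = 230 × 169/1281 = 30.343 V; V_B = 230 × 49/1281 = 8.7978 V; V_C = 230 × 71/1281 = 12.748 V.
P_out = V_A I_A + V_B I_B + V_C I_C = 30.343×5.70 + 8.7978×4.36 + 12.748×4.95 = 172.96 + 38.358 + 63.102 = 274.42 W.
Ideal ⇒ P_in = P_out, so I_p = P_out/V_p = 274.42/230 = 1.19 A.

I_p ≈ 1.19 A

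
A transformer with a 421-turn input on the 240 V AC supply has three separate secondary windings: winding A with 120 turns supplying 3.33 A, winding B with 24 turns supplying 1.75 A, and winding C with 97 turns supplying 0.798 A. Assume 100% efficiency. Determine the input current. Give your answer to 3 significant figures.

V_A = 240 × 120/421 = 68.409 V; V_B = 240 × 24/421 = 13.682 V; V_C = 240 × 97/421 = 55.297 V.
P_out = V_A I_A + V_B I_B + V_C I_C = 68.409×3.33 + 13.682×1.75 + 55.297×0.798 = 227.80 + 23.943 + 44.127 = 295.87 W.
Ideal ⇒ P_in = P_out, so I_in = P_out/V_in = 295.87/240 = 1.23 A.

I_in ≈ 1.23 A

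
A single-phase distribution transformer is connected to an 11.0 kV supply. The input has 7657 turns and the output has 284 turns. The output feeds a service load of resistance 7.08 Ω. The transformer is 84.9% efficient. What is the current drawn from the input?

V_out = 11000 × 284/7657 = 407.99 V.
I_out = V_out/R = 407.99/7.08 = 57.626 A.
P_out = V_out I_out = 407.99 × 57.626 = 23511 W.
P_in = P_out/η = 23511/0.849 = 27693 W.
I_in = P_in/V_in = 27693/11000 = 2.52 A.

I_in ≈ 2.52 A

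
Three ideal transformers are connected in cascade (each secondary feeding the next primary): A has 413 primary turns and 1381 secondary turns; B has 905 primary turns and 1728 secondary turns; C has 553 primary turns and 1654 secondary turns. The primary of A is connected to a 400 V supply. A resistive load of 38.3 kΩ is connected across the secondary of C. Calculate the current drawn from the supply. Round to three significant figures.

I_supply ≈ 3.81 A

Secondary of A: V = 400.00 × 1381/413 = 1337.5 V.
Secondary of B: V = 1337.5 × 1728/905 = 2553.9 V.
Secondary of C: V = 2553.9 × 1654/553 = 7638.5 V.
I_load = 7638.5/38300 = 0.19944 A, so P_out = 7638.5 × 0.19944 = 1523.4 W.
All ideal ⇒ P_in = P_out, so I_supply = 1523.4/400 = 3.81 A.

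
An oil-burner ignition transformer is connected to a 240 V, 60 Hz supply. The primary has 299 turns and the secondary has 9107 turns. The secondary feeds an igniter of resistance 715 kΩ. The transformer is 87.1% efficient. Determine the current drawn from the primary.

V_s = 240 × 9107/299 = 7310.0 V.
I_s = V_s/R = 7310.0/715000 = 0.010224 A.
P_out = V_s I_s = 7310.0 × 0.010224 = 74.735 W.
P_in = P_out/η = 74.735/0.871 = 85.804 W.
I_p = P_in/V_p = 85.804/240 = 0.358 A.

I_p ≈ 0.358 A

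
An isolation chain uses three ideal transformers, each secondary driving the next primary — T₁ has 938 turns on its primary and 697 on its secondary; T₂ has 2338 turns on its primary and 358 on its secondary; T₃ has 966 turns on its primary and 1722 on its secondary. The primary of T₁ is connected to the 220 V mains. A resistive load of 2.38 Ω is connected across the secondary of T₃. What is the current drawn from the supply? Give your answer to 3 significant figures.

Secondary of T₁: V = 220.00 × 697/938 = 163.48 V.
Secondary of T₂: V = 163.48 × 358/2338 = 25.032 V.
Secondary of T₃: V = 25.032 × 1722/966 = 44.622 V.
I_load = 44.622/2.38 = 18.749 A, so P_out = 44.622 × 18.749 = 836.60 W.
All ideal ⇒ P_in = P_out, so I_supply = 836.60/220 = 3.80 A.

I_supply ≈ 3.80 A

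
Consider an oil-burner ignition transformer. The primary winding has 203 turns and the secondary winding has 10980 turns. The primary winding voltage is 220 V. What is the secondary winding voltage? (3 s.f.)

V_s/V_p = N_s/N_p, so V_s = 220 × 10980/203 = 11900 V.

V_s ≈ 11900 V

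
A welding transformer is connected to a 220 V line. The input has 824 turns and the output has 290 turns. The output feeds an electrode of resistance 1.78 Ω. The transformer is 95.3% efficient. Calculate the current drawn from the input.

V_out = 220 × 290/824 = 77.427 V.
I_out = V_out/R = 77.427/1.78 = 43.498 A.
P_out = V_out I_out = 77.427 × 43.498 = 3368.0 W.
P_in = P_out/η = 3368.0/0.953 = 3534.1 W.
I_in = P_in/V_in = 3534.1/220 = 16.1 A.

I_in ≈ 16.1 A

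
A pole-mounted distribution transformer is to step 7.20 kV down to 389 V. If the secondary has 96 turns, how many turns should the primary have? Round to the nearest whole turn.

N_p = 1777 turns

N_p/N_s = V_p/V_s, so N_p = 96 × 7200/389 = 1776.9 ≈ 1777 turns.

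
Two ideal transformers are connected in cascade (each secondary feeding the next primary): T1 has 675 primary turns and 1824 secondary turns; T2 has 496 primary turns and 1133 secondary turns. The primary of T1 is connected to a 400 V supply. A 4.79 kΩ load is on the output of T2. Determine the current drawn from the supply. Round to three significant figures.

I_supply ≈ 3.18 A

After T1: V = 400.00 × 1824/675 = 1080.9 V.
After T2: V = 1080.9 × 1133/496 = 2469.0 V.
I_load = 2469.0/4790 = 0.51546 A, so P_out = 2469.0 × 0.51546 = 1272.7 W.
All ideal ⇒ P_in = P_out, so I_supply = 1272.7/400 = 3.18 A.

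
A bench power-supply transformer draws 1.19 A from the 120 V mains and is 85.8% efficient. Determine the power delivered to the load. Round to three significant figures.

P_in = V_p I_p = 120 × 1.19 = 142.80 W.
P_out = η P_in = 0.858 × 142.80 = 123 W.

P_out ≈ 123 W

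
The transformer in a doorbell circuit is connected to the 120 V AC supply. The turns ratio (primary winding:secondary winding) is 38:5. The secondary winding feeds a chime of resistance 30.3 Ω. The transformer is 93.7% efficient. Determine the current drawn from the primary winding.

V_s = 120 × 5/38 = 15.789 V.
I_s = V_s/R = 15.789/30.3 = 0.52110 A.
P_out = V_s I_s = 15.789 × 0.52110 = 8.2280 W.
P_in = P_out/η = 8.2280/0.937 = 8.7812 W.
I_p = P_in/V_p = 8.7812/120 = 0.0732 A.

I_p ≈ 0.0732 A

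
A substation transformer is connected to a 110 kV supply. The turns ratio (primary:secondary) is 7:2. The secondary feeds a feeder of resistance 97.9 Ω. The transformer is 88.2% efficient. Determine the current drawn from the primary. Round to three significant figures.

I_p ≈ 104 A

V_s = 110000 × 2/7 = 31429 V.
I_s = V_s/R = 31429/97.9 = 321.03 A.
P_out = V_s I_s = 31429 × 321.03 = 1.0089×10^7 W.
P_in = P_out/η = 1.0089×10^7/0.882 = 1.1439×10^7 W.
I_p = P_in/V_p = 1.1439×10^7/110000 = 104 A.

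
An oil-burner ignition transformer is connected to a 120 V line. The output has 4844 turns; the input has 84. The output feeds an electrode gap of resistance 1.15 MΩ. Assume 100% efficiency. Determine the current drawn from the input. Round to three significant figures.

V_out = V_in × N_out/N_in = 120 × 4844/84 = 6920.0 V.
I_out = V_out/R = 6920.0/(1.15×10^6) = 0.0060174 A.
For an ideal transformer I_in N_in = I_out N_out, so I_in = 0.0060174 × 4844/84 = 0.347 A.

I_in ≈ 0.347 A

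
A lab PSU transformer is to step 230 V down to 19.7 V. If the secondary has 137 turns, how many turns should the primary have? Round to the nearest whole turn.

N_p/N_s = V_p/V_s, so N_p = 137 × 230/19.7 = 1599.5 ≈ 1599 turns.

N_p = 1599 turns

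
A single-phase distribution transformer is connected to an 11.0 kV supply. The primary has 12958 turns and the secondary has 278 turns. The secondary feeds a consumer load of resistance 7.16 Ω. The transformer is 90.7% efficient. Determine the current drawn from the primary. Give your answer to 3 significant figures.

I_p ≈ 0.780 A

V_s = 11000 × 278/12958 = 235.99 V.
I_s = V_s/R = 235.99/7.16 = 32.960 A.
P_out = V_s I_s = 235.99 × 32.960 = 7778.3 W.
P_in = P_out/η = 7778.3/0.907 = 8575.9 W.
I_p = P_in/V_p = 8575.9/11000 = 0.780 A.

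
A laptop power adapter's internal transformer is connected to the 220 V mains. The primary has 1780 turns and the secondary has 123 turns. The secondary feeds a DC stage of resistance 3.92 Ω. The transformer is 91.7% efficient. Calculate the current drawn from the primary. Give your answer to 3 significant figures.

I_p ≈ 0.292 A

V_s = 220 × 123/1780 = 15.202 V.
I_s = V_s/R = 15.202/3.92 = 3.8781 A.
P_out = V_s I_s = 15.202 × 3.8781 = 58.956 W.
P_in = P_out/η = 58.956/0.917 = 64.292 W.
I_p = P_in/V_p = 64.292/220 = 0.292 A.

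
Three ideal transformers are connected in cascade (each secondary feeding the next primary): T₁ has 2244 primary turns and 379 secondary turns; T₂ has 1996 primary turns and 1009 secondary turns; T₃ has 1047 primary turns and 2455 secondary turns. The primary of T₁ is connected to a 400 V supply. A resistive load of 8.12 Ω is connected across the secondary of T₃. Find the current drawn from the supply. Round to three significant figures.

I_supply ≈ 1.97 A

After T₁: V = 400.00 × 379/2244 = 67.558 V.
After T₂: V = 67.558 × 1009/1996 = 34.151 V.
After T₃: V = 34.151 × 2455/1047 = 80.078 V.
I_load = 80.078/8.12 = 9.8618 A, so P_out = 80.078 × 9.8618 = 789.71 W.
All ideal ⇒ P_in = P_out, so I_supply = 789.71/400 = 1.97 A.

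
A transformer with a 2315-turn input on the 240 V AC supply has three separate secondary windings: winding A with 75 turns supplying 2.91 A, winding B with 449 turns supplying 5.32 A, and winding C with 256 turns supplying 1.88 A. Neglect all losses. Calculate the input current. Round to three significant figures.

I_in ≈ 1.33 A

V_A = 240 × 75/2315 = 7.7754 V; V_B = 240 × 449/2315 = 46.549 V; V_C = 240 × 256/2315 = 26.540 V.
P_out = V_A I_A + V_B I_B + V_C I_C = 7.7754×2.91 + 46.549×5.32 + 26.540×1.88 = 22.626 + 247.64 + 49.895 = 320.16 W.
Ideal ⇒ P_in = P_out, so I_in = P_out/V_in = 320.16/240 = 1.33 A.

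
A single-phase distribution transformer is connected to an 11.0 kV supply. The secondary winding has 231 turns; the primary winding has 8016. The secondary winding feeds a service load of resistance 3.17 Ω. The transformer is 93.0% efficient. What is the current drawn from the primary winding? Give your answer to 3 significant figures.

I_p ≈ 3.10 A

V_s = 11000 × 231/8016 = 316.99 V.
I_s = V_s/R = 316.99/3.17 = 99.997 A.
P_out = V_s I_s = 316.99 × 99.997 = 31698 W.
P_in = P_out/η = 31698/0.930 = 34084 W.
I_p = P_in/V_p = 34084/11000 = 3.10 A.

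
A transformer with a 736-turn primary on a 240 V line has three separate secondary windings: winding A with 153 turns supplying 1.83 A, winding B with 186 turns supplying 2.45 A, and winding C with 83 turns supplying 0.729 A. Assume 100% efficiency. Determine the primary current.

I_p ≈ 1.08 A

V_A = 240 × 153/736 = 49.891 V; V_B = 240 × 186/736 = 60.652 V; V_C = 240 × 83/736 = 27.065 V.
P_out = V_A I_A + V_B I_B + V_C I_C = 49.891×1.83 + 60.652×2.45 + 27.065×0.729 = 91.301 + 148.60 + 19.731 = 259.63 W.
Ideal ⇒ P_in = P_out, so I_p = P_out/V_p = 259.63/240 = 1.08 A.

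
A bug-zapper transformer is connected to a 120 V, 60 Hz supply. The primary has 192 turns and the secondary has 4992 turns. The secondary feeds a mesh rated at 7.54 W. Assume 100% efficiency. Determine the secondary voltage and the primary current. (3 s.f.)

V_s = V_p × N_s/N_p = 120 × 4992/192 = 3120.0 V.
I_s = P/V_s = 7.54/3120.0 = 0.0024167 A.
I_p = I_s × N_s/N_p = 0.0024167 × 4992/192 = 0.0628 A.

V_s ≈ 3120 V, I_p ≈ 0.0628 A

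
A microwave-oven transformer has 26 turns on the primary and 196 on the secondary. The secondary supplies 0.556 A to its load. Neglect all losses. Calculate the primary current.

For an ideal transformer I_p/I_s = N_s/N_p, so I_p = 0.556 × 196/26 = 4.19 A.

I_p ≈ 4.19 A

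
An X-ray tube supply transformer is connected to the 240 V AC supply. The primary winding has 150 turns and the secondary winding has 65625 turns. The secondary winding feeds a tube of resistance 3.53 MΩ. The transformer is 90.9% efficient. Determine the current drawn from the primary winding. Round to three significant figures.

V_s = 240 × 65625/150 = 105000 V.
I_s = V_s/R = 105000/(3.53×10^6) = 0.029745 A.
P_out = V_s I_s = 105000 × 0.029745 = 3123.2 W.
P_in = P_out/η = 3123.2/0.909 = 3435.9 W.
I_p = P_in/V_p = 3435.9/240 = 14.3 A.

I_p ≈ 14.3 A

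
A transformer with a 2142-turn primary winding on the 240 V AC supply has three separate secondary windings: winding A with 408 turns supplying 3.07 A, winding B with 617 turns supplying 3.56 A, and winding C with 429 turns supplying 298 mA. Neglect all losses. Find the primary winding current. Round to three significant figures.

V_A = 240 × 408/2142 = 45.714 V; V_B = 240 × 617/2142 = 69.132 V; V_C = 240 × 429/2142 = 48.067 V.
P_out = V_A I_A + V_B I_B + V_C I_C = 45.714×3.07 + 69.132×3.56 + 48.067×0.298 = 140.34 + 246.11 + 14.324 = 400.78 W.
Ideal ⇒ P_in = P_out, so I_p = P_out/V_p = 400.78/240 = 1.67 A.

I_p ≈ 1.67 A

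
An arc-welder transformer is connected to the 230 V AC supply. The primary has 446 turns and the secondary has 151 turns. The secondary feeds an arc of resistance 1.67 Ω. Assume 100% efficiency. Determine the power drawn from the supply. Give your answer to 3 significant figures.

P ≈ 3630 W

V_s = V_p × N_s/N_p = 230 × 151/446 = 77.870 V.
I_s = V_s/R = 77.870/1.67 = 46.629 A.
I_p = I_s × N_s/N_p = 46.629 × 151/446 = 15.787 A.
P = V_p I_p = 230 × 15.787 = 3630 W.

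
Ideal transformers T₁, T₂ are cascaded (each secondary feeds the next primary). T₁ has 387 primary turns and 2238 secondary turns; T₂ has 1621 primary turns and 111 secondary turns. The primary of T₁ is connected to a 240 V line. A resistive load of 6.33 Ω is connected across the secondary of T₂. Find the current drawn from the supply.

I_supply ≈ 5.95 A

After T₁: V = 240.00 × 2238/387 = 1387.9 V.
After T₂: V = 1387.9 × 111/1621 = 95.039 V.
I_load = 95.039/6.33 = 15.014 A, so P_out = 95.039 × 15.014 = 1426.9 W.
All ideal ⇒ P_in = P_out, so I_supply = 1426.9/240 = 5.95 A.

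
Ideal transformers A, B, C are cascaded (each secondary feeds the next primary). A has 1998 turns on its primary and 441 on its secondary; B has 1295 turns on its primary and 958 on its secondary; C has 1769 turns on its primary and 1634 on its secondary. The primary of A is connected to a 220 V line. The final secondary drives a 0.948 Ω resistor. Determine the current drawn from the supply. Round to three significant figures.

I_supply ≈ 5.28 A

Secondary of A: V = 220.00 × 441/1998 = 48.559 V.
Secondary of B: V = 48.559 × 958/1295 = 35.922 V.
Secondary of C: V = 35.922 × 1634/1769 = 33.181 V.
I_load = 33.181/0.948 = 35.001 A, so P_out = 33.181 × 35.001 = 1161.4 W.
All ideal ⇒ P_in = P_out, so I_supply = 1161.4/220 = 5.28 A.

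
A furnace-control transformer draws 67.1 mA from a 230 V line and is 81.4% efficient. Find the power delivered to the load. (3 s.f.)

P_in = V_p I_p = 230 × 0.0671 = 15.433 W.
P_out = η P_in = 0.814 × 15.433 = 12.6 W.

P_out ≈ 12.6 W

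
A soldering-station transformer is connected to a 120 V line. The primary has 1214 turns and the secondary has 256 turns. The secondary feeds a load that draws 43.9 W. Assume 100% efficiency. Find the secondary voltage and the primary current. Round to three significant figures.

V_s = V_p × N_s/N_p = 120 × 256/1214 = 25.305 V.
I_s = P/V_s = 43.9/25.305 = 1.7349 A.
I_p = I_s × N_s/N_p = 1.7349 × 256/1214 = 0.366 A.

V_s ≈ 25.3 V, I_p ≈ 0.366 A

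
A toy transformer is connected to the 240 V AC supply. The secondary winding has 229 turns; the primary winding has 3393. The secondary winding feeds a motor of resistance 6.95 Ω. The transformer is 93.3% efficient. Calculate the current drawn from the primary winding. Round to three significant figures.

V_s = 240 × 229/3393 = 16.198 V.
I_s = V_s/R = 16.198/6.95 = 2.3307 A.
P_out = V_s I_s = 16.198 × 2.3307 = 37.752 W.
P_in = P_out/η = 37.752/0.933 = 40.463 W.
I_p = P_in/V_p = 40.463/240 = 0.169 A.

I_p ≈ 0.169 A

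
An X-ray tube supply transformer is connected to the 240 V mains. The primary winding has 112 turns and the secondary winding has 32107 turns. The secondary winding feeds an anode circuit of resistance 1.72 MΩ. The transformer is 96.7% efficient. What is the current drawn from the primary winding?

V_s = 240 × 32107/112 = 68801 V.
I_s = V_s/R = 68801/(1.72×10^6) = 0.040000 A.
P_out = V_s I_s = 68801 × 0.040000 = 2752.1 W.
P_in = P_out/η = 2752.1/0.967 = 2846.0 W.
I_p = P_in/V_p = 2846.0/240 = 11.9 A.

I_p ≈ 11.9 A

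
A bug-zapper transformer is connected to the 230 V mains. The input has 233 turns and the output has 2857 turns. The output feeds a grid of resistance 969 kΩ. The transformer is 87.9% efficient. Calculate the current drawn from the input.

V_out = 230 × 2857/233 = 2820.2 V.
I_out = V_out/R = 2820.2/969000 = 0.0029104 A.
P_out = V_out I_out = 2820.2 × 0.0029104 = 8.2081 W.
P_in = P_out/η = 8.2081/0.879 = 9.3380 W.
I_in = P_in/V_in = 9.3380/230 = 0.0406 A.

I_in ≈ 0.0406 A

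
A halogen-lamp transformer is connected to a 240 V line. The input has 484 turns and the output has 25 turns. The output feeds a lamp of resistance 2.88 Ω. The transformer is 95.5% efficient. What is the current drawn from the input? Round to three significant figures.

V_out = 240 × 25/484 = 12.397 V.
I_out = V_out/R = 12.397/2.88 = 4.3044 A.
P_out = V_out I_out = 12.397 × 4.3044 = 53.360 W.
P_in = P_out/η = 53.360/0.955 = 55.875 W.
I_in = P_in/V_in = 55.875/240 = 0.233 A.

I_in ≈ 0.233 A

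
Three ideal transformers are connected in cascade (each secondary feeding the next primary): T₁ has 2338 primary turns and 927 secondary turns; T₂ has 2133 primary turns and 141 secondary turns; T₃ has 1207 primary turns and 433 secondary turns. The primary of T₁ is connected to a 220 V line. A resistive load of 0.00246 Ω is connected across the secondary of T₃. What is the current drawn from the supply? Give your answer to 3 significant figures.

Secondary of T₁: V = 220.00 × 927/2338 = 87.228 V.
Secondary of T₂: V = 87.228 × 141/2133 = 5.7662 V.
Secondary of T₃: V = 5.7662 × 433/1207 = 2.0686 V.
I_load = 2.0686/0.00246 = 840.88 A, so P_out = 2.0686 × 840.88 = 1739.4 W.
All ideal ⇒ P_in = P_out, so I_supply = 1739.4/220 = 7.91 A.

I_supply ≈ 7.91 A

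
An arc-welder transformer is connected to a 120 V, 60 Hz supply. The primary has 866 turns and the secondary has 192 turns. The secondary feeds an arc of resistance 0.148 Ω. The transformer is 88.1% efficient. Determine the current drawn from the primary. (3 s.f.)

V_s = 120 × 192/866 = 26.605 V.
I_s = V_s/R = 26.605/0.148 = 179.76 A.
P_out = V_s I_s = 26.605 × 179.76 = 4782.6 W.
P_in = P_out/η = 4782.6/0.881 = 5428.6 W.
I_p = P_in/V_p = 5428.6/120 = 45.2 A.

I_p ≈ 45.2 A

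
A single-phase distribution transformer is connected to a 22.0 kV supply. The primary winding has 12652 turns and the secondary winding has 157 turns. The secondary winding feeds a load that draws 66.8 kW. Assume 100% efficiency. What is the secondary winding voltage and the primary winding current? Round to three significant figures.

V_s = V_p × N_s/N_p = 22000 × 157/12652 = 273.00 V.
I_s = P/V_s = 66800/273.00 = 244.69 A.
I_p = I_s × N_s/N_p = 244.69 × 157/12652 = 3.04 A.

V_s ≈ 273 V, I_p ≈ 3.04 A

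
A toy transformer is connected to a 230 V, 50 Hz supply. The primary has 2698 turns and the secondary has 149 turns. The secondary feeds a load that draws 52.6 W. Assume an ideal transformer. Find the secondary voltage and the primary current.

V_s = V_p × N_s/N_p = 230 × 149/2698 = 12.702 V.
I_s = P/V_s = 52.6/12.702 = 4.1411 A.
I_p = I_s × N_s/N_p = 4.1411 × 149/2698 = 0.229 A.

V_s ≈ 12.7 V, I_p ≈ 0.229 A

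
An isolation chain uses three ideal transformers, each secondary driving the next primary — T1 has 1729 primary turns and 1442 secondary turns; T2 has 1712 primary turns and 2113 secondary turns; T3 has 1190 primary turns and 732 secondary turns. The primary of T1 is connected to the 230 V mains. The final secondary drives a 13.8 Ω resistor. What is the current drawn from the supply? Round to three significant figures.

After T1: V = 230.00 × 1442/1729 = 191.82 V.
After T2: V = 191.82 × 2113/1712 = 236.75 V.
After T3: V = 236.75 × 732/1190 = 145.63 V.
I_load = 145.63/13.8 = 10.553 A, so P_out = 145.63 × 10.553 = 1536.9 W.
All ideal ⇒ P_in = P_out, so I_supply = 1536.9/230 = 6.68 A.

I_supply ≈ 6.68 A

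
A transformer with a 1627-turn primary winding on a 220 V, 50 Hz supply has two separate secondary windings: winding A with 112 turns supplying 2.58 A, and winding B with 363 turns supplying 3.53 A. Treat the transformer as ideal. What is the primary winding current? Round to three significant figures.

I_p ≈ 0.965 A

V_A = 220 × 112/1627 = 15.144 V; V_B = 220 × 363/1627 = 49.084 V.
P_out = V_A I_A + V_B I_B = 15.144×2.58 + 49.084×3.53 = 39.073 + 173.27 = 212.34 W.
Ideal ⇒ P_in = P_out, so I_p = P_out/V_p = 212.34/220 = 0.965 A.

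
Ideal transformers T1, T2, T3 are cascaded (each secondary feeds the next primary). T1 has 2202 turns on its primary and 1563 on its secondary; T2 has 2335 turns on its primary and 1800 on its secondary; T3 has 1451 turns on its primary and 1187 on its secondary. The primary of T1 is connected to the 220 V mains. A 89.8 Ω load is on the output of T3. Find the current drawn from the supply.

I_supply ≈ 0.491 A

Secondary of T1: V = 220.00 × 1563/2202 = 156.16 V.
Secondary of T2: V = 156.16 × 1800/2335 = 120.38 V.
Secondary of T3: V = 120.38 × 1187/1451 = 98.477 V.
I_load = 98.477/89.8 = 1.0966 A, so P_out = 98.477 × 1.0966 = 107.99 W.
All ideal ⇒ P_in = P_out, so I_supply = 107.99/220 = 0.491 A.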